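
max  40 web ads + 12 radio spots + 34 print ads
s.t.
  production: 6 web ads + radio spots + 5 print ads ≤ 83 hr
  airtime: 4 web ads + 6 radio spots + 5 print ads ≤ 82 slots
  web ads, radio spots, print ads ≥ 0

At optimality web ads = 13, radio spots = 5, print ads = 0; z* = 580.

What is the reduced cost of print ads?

-1

Check each constraint at x*: production 83/83 (tight); airtime 82/82 (tight).
Dual feasibility on the basic columns requires 6·y_production + 4·y_airtime = 40, 1·y_production + 6·y_airtime = 12.
Solving: y_production = 6, y_airtime = 1.
Reduced cost of print ads: c₃ − yᵀa₃ = 34 − (6·5 + 1·5) = 34 − 35 = -1.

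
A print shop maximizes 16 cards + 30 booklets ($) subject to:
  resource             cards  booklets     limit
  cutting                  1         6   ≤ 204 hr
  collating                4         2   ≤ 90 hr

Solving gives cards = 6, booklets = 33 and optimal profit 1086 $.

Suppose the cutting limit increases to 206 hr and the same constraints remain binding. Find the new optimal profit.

Both cutting and collating are binding at x*.
The binding rows give the dual system: 1·y_cutting + 4·y_collating = 16 and 6·y_cutting + 2·y_collating = 30.
Solving: y_cutting = 4, y_collating = 3.
Δz = y_cutting·Δb = 4 × (2) = 8, so new z* = 1086 + 8 = 1094.

1094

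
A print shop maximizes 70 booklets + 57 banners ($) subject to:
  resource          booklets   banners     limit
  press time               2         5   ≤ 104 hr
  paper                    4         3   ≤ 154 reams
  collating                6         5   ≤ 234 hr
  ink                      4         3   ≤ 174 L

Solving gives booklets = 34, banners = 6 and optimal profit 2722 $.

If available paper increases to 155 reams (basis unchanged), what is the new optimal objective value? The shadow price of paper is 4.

Δb = 1, so new z* = 2722 + (4)·(1) = 2722 + 4 = 2726.

2726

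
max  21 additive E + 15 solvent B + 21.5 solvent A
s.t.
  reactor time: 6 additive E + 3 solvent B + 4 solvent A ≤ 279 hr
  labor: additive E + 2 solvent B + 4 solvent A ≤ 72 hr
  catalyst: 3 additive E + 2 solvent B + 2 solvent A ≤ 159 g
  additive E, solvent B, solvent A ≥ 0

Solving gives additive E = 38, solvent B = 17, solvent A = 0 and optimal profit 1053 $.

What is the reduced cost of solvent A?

Binding: reactor time and labor. Non-binding: catalyst (11 unused).
Since catalyst is not tight, its dual is 0.
The binding rows give the dual system: 6·y_reactor time + 1·y_labor = 21 and 3·y_reactor time + 2·y_labor = 15.
Solving: y_reactor time = 3, y_labor = 3.
Reduced cost of solvent A: c₃ − yᵀa₃ = 21.5 − (3·4 + 3·4) = 21.5 − 24 = -2.5.

-2.5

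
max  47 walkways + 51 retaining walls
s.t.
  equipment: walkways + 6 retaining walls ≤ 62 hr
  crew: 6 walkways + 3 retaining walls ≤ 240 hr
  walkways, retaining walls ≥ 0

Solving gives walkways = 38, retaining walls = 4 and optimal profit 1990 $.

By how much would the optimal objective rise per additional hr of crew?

7

Check each constraint at x*: equipment 62/62 (tight); crew 240/240 (tight).
Dual feasibility on the basic columns requires 1·y_equipment + 6·y_crew = 47, 6·y_equipment + 3·y_crew = 51.
This yields shadow prices y_equipment = 5, y_crew = 7.
Shadow price of crew = 7.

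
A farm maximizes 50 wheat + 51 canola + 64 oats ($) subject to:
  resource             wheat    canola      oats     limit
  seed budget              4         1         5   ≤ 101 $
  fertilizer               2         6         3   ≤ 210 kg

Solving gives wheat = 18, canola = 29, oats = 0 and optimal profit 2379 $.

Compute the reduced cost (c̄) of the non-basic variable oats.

Check each constraint at x*: seed budget 101/101 (tight); fertilizer 210/210 (tight).
The binding rows give the dual system: 4·y_seed budget + 2·y_fertilizer = 50 and 1·y_seed budget + 6·y_fertilizer = 51.
→ y_seed budget = 9 and y_fertilizer = 7.
Reduced cost of oats: c₃ − yᵀa₃ = 64 − (9·5 + 7·3) = 64 − 66 = -2.

-2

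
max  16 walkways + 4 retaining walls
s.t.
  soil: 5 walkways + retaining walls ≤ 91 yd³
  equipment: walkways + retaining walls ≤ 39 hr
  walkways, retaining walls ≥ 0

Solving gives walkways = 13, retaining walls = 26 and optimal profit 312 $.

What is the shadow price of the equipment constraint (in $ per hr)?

1

Check each constraint at x*: soil 91/91 (tight); equipment 39/39 (tight).
From A_Bᵀ y = c: 5·y_soil + 1·y_equipment = 16; 1·y_soil + 1·y_equipment = 4.
Solving: y_soil = 3, y_equipment = 1.
Shadow price of equipment = 1.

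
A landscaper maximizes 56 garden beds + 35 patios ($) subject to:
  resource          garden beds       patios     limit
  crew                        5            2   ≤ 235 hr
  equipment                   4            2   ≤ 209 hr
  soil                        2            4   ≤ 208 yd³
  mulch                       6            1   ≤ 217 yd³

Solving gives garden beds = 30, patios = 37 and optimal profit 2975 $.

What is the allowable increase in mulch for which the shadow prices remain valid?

15.125

Binding constraints: soil, mulch. The basis is B = [[2,4],[6,1]] with det -22.
Per unit increase in mulch, x* moves by d = (0.1818, -0.0909).
The basis stays optimal until crew becomes binding; allowable increase = 15.125 yd³.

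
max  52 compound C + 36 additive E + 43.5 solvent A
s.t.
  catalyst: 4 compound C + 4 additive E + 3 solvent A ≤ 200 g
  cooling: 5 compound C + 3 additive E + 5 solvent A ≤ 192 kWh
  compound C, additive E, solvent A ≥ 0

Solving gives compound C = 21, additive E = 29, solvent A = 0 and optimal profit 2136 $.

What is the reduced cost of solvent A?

-5.5

Both catalyst and cooling are binding at x*.
Dual feasibility on the basic columns requires 4·y_catalyst + 5·y_cooling = 52, 4·y_catalyst + 3·y_cooling = 36.
→ y_catalyst = 3 and y_cooling = 8.
Reduced cost of solvent A: c₃ − yᵀa₃ = 43.5 − (3·3 + 8·5) = 43.5 − 49 = -5.5.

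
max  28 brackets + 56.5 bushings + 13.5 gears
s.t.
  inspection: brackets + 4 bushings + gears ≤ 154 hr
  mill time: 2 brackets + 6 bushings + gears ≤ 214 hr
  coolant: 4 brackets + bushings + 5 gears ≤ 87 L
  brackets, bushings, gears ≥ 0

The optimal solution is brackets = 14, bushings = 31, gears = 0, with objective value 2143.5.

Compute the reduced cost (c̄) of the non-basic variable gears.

-8

Binding: mill time and coolant. Non-binding: inspection (16 unused).
By complementary slackness, y = 0 for the non-binding constraint.
Dual feasibility on the basic columns requires 2·y_mill time + 4·y_coolant = 28, 6·y_mill time + 1·y_coolant = 56.5.
Solving: y_mill time = 9, y_coolant = 2.5.
Reduced cost of gears: c₃ − yᵀa₃ = 13.5 − (9·1 + 2.5·5) = 13.5 − 21.5 = -8.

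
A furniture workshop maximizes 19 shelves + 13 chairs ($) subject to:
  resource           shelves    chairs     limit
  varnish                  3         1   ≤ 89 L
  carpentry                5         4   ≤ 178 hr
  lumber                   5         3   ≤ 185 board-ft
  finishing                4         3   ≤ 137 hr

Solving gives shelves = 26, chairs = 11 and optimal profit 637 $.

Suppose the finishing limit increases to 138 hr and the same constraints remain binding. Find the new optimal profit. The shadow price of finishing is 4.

Δb = 1, so new z* = 637 + (4)·(1) = 637 + 4 = 641.

641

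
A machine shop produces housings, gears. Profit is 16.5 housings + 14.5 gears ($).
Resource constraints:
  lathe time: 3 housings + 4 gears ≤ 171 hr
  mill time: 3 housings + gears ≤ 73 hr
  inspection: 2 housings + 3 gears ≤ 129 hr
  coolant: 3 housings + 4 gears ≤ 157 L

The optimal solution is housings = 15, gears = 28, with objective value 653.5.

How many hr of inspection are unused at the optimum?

inspection used = 2·15 + 3·28 = 114; slack = 129 − 114 = 15.

15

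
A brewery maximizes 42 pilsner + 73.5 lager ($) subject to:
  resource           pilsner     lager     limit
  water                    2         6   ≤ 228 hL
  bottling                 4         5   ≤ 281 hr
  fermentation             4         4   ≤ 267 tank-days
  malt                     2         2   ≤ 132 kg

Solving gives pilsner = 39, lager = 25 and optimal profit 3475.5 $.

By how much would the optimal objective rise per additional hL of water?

Check each constraint at x*: water 228/228 (tight); bottling 281/281 (tight); fermentation 256/267 (slack 11); malt 128/132 (slack 4).
By complementary slackness, y = 0 for the non-binding constraints.
The binding rows give the dual system: 2·y_water + 4·y_bottling = 42 and 6·y_water + 5·y_bottling = 73.5.
This yields shadow prices y_water = 6, y_bottling = 7.5.
Shadow price of water = 6.

6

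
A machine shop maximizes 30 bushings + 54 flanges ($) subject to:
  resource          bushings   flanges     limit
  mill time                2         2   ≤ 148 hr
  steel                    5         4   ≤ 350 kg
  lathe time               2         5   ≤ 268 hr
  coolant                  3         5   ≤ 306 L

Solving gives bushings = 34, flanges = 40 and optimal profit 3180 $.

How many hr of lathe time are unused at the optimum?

lathe time used = 2·34 + 5·40 = 268; slack = 268 − 268 = 0.

0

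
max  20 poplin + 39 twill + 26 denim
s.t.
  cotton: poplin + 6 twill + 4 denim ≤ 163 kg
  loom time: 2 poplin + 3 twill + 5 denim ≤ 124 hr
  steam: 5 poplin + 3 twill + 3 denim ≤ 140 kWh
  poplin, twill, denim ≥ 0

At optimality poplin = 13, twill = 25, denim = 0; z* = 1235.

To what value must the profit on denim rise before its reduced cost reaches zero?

Check each constraint at x*: cotton 163/163 (tight); loom time 101/124 (slack 23); steam 140/140 (tight).
By complementary slackness, y = 0 for the non-binding constraint.
Dual feasibility on the basic columns requires 1·y_cotton + 5·y_steam = 20, 6·y_cotton + 3·y_steam = 39.
Solving: y_cotton = 5, y_steam = 3.
denim enters the basis when its profit ≥ yᵀa₃ = 5·4 + 3·3 = 29.

29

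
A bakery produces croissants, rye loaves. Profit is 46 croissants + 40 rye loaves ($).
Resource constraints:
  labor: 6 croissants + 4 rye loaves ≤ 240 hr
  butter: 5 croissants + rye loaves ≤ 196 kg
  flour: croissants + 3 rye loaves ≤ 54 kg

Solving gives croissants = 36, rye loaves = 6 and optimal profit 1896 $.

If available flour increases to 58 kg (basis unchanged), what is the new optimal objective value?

1912

Check each constraint at x*: labor 240/240 (tight); butter 186/196 (slack 10); flour 54/54 (tight).
Slack constraints have shadow price 0 (complementary slackness).
From A_Bᵀ y = c: 6·y_labor + 1·y_flour = 46; 4·y_labor + 3·y_flour = 40.
This yields shadow prices y_labor = 7, y_flour = 4.
Δz = y_flour·Δb = 4 × (4) = 16, so new z* = 1896 + 16 = 1912.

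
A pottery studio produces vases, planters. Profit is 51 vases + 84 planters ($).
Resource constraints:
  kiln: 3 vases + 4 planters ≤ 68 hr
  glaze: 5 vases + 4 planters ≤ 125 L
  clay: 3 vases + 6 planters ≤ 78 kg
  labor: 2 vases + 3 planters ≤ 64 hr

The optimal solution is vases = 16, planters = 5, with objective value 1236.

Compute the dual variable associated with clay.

8

At the optimum: kiln uses 68 of 68 (binding); glaze uses 100 of 125 (slack = 25); clay uses 78 of 78 (binding); labor uses 47 of 64 (slack = 17).
By complementary slackness, y = 0 for the non-binding constraints.
The binding rows give the dual system: 3·y_kiln + 3·y_clay = 51 and 4·y_kiln + 6·y_clay = 84.
→ y_kiln = 9 and y_clay = 8.
Shadow price of clay = 8.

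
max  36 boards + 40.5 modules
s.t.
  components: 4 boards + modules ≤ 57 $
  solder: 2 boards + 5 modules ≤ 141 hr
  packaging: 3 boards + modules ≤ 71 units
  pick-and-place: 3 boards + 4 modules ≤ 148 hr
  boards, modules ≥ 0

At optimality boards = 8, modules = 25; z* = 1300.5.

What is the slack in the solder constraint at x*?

solder used = 2·8 + 5·25 = 141; slack = 141 − 141 = 0.

0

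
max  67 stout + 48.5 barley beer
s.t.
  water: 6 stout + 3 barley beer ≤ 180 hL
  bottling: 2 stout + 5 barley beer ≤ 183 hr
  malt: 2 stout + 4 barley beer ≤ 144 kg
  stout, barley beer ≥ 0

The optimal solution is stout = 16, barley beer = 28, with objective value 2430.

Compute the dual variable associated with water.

Binding: water and malt. Non-binding: bottling (11 unused).
Since bottling is not tight, its dual is 0.
Dual feasibility on the basic columns requires 6·y_water + 2·y_malt = 67, 3·y_water + 4·y_malt = 48.5.
→ y_water = 9.5 and y_malt = 5.
Shadow price of water = 9.5.

9.5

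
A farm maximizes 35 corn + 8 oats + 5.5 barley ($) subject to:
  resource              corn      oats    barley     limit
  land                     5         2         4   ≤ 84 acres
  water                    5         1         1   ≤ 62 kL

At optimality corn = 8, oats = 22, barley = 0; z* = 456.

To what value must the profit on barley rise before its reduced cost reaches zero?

At the optimum: land uses 84 of 84 (binding); water uses 62 of 62 (binding).
The binding rows give the dual system: 5·y_land + 5·y_water = 35 and 2·y_land + 1·y_water = 8.
→ y_land = 1 and y_water = 6.
barley enters the basis when its profit ≥ yᵀa₃ = 1·4 + 6·1 = 10.

10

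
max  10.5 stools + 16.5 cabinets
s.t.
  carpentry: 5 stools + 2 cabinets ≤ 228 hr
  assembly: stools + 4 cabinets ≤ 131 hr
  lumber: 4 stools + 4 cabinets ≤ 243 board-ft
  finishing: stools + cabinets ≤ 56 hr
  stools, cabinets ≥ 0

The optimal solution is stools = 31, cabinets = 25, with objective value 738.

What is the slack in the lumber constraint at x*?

19

lumber used = 4·31 + 4·25 = 224; slack = 243 − 224 = 19.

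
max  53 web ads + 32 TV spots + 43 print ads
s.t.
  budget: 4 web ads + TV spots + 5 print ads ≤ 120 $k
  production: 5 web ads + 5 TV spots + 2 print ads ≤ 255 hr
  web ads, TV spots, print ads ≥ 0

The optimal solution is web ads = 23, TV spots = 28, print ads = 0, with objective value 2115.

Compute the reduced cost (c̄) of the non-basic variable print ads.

-2

Check each constraint at x*: budget 120/120 (tight); production 255/255 (tight).
The binding rows give the dual system: 4·y_budget + 5·y_production = 53 and 1·y_budget + 5·y_production = 32.
Solving: y_budget = 7, y_production = 5.
Reduced cost of print ads: c₃ − yᵀa₃ = 43 − (7·5 + 5·2) = 43 − 45 = -2.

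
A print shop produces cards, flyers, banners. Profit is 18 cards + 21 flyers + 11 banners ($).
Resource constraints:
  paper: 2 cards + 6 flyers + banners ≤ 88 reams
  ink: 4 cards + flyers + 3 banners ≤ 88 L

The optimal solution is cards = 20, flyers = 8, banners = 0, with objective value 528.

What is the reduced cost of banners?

-1

Check each constraint at x*: paper 88/88 (tight); ink 88/88 (tight).
The binding rows give the dual system: 2·y_paper + 4·y_ink = 18 and 6·y_paper + 1·y_ink = 21.
Solving: y_paper = 3, y_ink = 3.
Reduced cost of banners: c₃ − yᵀa₃ = 11 − (3·1 + 3·3) = 11 − 12 = -1.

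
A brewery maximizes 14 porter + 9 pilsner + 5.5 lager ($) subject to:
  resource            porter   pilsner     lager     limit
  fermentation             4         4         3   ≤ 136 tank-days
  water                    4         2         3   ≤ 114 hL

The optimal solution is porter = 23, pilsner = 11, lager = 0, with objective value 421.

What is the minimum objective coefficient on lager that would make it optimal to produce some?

10.5

At the optimum: fermentation uses 136 of 136 (binding); water uses 114 of 114 (binding).
The binding rows give the dual system: 4·y_fermentation + 4·y_water = 14 and 4·y_fermentation + 2·y_water = 9.
Solving: y_fermentation = 1, y_water = 2.5.
lager enters the basis when its profit ≥ yᵀa₃ = 1·3 + 2.5·3 = 10.5.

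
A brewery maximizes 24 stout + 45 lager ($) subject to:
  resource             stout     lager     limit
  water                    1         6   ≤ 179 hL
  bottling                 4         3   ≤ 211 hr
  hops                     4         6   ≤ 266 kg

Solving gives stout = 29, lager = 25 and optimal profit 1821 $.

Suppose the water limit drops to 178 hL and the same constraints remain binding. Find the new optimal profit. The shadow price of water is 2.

Δb = -1, so new z* = 1821 + (2)·(-1) = 1821 − 2 = 1819.

1819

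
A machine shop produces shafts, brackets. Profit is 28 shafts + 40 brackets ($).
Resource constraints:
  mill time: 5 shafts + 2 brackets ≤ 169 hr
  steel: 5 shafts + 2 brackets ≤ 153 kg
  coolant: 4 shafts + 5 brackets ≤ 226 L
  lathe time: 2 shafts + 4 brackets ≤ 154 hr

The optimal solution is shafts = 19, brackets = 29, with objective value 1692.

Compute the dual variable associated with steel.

At the optimum: mill time uses 153 of 169 (slack = 16); steel uses 153 of 153 (binding); coolant uses 221 of 226 (slack = 5); lathe time uses 154 of 154 (binding).
Slack constraints have shadow price 0 (complementary slackness).
The binding rows give the dual system: 5·y_steel + 2·y_lathe time = 28 and 2·y_steel + 4·y_lathe time = 40.
Solving: y_steel = 2, y_lathe time = 9.
Shadow price of steel = 2.

2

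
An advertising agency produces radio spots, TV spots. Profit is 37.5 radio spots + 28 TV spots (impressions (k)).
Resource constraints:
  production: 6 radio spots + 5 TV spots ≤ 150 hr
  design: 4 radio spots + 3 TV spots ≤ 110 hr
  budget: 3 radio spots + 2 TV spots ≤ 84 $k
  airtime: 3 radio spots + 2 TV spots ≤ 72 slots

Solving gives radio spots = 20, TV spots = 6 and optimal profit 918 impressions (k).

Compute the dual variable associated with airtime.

6.5

Check each constraint at x*: production 150/150 (tight); design 98/110 (slack 12); budget 72/84 (slack 12); airtime 72/72 (tight).
Since design, budget are not tight, their duals are 0.
From A_Bᵀ y = c: 6·y_production + 3·y_airtime = 37.5; 5·y_production + 2·y_airtime = 28.
→ y_production = 3 and y_airtime = 6.5.
Shadow price of airtime = 6.5.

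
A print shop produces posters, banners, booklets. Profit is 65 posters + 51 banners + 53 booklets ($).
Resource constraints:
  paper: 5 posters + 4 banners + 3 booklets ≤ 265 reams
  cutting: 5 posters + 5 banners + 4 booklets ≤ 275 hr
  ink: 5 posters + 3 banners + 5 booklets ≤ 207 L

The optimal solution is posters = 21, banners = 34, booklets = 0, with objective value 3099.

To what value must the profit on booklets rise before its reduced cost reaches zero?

59

At the optimum: paper uses 241 of 265 (slack = 24); cutting uses 275 of 275 (binding); ink uses 207 of 207 (binding).
By complementary slackness, y = 0 for the non-binding constraint.
Dual feasibility on the basic columns requires 5·y_cutting + 5·y_ink = 65, 5·y_cutting + 3·y_ink = 51.
This yields shadow prices y_cutting = 6, y_ink = 7.
booklets enters the basis when its profit ≥ yᵀa₃ = 6·4 + 7·5 = 59.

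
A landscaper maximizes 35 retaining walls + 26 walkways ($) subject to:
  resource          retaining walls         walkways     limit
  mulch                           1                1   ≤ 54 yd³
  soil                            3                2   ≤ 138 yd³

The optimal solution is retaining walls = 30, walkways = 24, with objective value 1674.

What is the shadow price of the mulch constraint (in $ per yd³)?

8

At the optimum: mulch uses 54 of 54 (binding); soil uses 138 of 138 (binding).
The binding rows give the dual system: 1·y_mulch + 3·y_soil = 35 and 1·y_mulch + 2·y_soil = 26.
This yields shadow prices y_mulch = 8, y_soil = 9.
Shadow price of mulch = 8.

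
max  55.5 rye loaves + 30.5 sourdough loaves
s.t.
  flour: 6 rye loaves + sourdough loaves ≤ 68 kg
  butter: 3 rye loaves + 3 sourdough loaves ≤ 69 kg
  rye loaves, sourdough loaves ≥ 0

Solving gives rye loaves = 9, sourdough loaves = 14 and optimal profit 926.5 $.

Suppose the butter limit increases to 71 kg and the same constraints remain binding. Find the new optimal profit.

943.5

Both flour and butter are binding at x*.
The binding rows give the dual system: 6·y_flour + 3·y_butter = 55.5 and 1·y_flour + 3·y_butter = 30.5.
Solving: y_flour = 5, y_butter = 8.5.
Δz = y_butter·Δb = 8.5 × (2) = 17, so new z* = 926.5 + 17 = 943.5.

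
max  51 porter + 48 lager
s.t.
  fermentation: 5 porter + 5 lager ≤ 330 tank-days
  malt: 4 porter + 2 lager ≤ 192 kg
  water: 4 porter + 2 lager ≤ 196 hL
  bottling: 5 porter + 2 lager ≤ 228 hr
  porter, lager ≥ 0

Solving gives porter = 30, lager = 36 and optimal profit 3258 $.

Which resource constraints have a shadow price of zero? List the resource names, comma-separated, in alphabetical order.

fermentation: 330/330 (binding)
malt: 192/192 (binding)
water: 192/196 (slack 4)
bottling: 222/228 (slack 6)
By complementary slackness, a constraint with positive slack has shadow price 0 → bottling, water.

bottling, water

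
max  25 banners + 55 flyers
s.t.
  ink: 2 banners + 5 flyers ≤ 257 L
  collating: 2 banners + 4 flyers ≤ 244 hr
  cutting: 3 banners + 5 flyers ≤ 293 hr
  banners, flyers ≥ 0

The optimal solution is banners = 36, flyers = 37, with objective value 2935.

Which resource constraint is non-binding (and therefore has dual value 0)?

collating

ink: 257/257 (binding)
collating: 220/244 (slack 24)
cutting: 293/293 (binding)
By complementary slackness, a constraint with positive slack has shadow price 0 → collating.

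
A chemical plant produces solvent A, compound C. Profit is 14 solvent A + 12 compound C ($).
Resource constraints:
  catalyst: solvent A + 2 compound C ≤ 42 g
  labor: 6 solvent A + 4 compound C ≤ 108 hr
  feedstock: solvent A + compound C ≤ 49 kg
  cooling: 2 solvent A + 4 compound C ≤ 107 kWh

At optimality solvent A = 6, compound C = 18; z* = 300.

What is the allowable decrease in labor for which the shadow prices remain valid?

Binding constraints: catalyst, labor. The basis is B = [[1,2],[6,4]] with det -8.
Per unit decrease in labor, x* moves by d = (-0.25, 0.125).
The basis stays optimal until solvent A reaches 0; allowable decrease = 24 hr.

24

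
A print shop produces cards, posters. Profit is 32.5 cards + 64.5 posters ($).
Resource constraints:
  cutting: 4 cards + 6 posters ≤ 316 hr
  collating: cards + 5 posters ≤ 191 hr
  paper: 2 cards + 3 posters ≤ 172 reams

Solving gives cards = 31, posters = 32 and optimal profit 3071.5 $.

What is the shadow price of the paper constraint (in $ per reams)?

0

Binding: cutting and collating. Non-binding: paper (14 unused).
Slack constraints have shadow price 0 (complementary slackness).
From A_Bᵀ y = c: 4·y_cutting + 1·y_collating = 32.5; 6·y_cutting + 5·y_collating = 64.5.
→ y_cutting = 7 and y_collating = 4.5.
Shadow price of paper = 0.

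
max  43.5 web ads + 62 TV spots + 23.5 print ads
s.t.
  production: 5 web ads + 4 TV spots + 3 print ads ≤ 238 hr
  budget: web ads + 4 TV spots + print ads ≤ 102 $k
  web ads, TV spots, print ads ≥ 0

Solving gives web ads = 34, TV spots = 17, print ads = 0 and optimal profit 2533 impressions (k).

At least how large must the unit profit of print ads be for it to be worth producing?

29.5

Check each constraint at x*: production 238/238 (tight); budget 102/102 (tight).
From A_Bᵀ y = c: 5·y_production + 1·y_budget = 43.5; 4·y_production + 4·y_budget = 62.
→ y_production = 7 and y_budget = 8.5.
print ads enters the basis when its profit ≥ yᵀa₃ = 7·3 + 8.5·1 = 29.5.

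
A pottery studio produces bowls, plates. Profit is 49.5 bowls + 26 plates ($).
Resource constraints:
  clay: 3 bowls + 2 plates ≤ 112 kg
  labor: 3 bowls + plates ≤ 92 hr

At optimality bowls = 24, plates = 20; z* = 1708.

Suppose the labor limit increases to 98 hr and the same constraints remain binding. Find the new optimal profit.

At the optimum: clay uses 112 of 112 (binding); labor uses 92 of 92 (binding).
From A_Bᵀ y = c: 3·y_clay + 3·y_labor = 49.5; 2·y_clay + 1·y_labor = 26.
This yields shadow prices y_clay = 9.5, y_labor = 7.
Δz = y_labor·Δb = 7 × (6) = 42, so new z* = 1708 + 42 = 1750.

1750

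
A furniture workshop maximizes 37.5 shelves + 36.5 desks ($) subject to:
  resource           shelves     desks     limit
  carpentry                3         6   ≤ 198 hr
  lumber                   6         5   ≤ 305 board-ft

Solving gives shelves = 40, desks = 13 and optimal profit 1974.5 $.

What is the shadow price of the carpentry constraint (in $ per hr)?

Both carpentry and lumber are binding at x*.
Dual feasibility on the basic columns requires 3·y_carpentry + 6·y_lumber = 37.5, 6·y_carpentry + 5·y_lumber = 36.5.
This yields shadow prices y_carpentry = 1.5, y_lumber = 5.5.
Shadow price of carpentry = 1.5.

1.5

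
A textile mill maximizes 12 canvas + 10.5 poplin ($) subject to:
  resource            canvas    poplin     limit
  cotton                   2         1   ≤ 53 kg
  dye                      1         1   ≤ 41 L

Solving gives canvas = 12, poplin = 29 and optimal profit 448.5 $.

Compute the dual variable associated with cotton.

1.5

At the optimum: cotton uses 53 of 53 (binding); dye uses 41 of 41 (binding).
The binding rows give the dual system: 2·y_cotton + 1·y_dye = 12 and 1·y_cotton + 1·y_dye = 10.5.
Solving: y_cotton = 1.5, y_dye = 9.
Shadow price of cotton = 1.5.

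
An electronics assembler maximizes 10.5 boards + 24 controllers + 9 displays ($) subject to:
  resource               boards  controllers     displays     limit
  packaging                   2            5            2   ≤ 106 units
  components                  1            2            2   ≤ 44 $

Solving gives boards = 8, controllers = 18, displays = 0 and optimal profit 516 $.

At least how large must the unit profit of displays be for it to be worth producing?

At the optimum: packaging uses 106 of 106 (binding); components uses 44 of 44 (binding).
Dual feasibility on the basic columns requires 2·y_packaging + 1·y_components = 10.5, 5·y_packaging + 2·y_components = 24.
This yields shadow prices y_packaging = 3, y_components = 4.5.
displays enters the basis when its profit ≥ yᵀa₃ = 3·2 + 4.5·2 = 15.

15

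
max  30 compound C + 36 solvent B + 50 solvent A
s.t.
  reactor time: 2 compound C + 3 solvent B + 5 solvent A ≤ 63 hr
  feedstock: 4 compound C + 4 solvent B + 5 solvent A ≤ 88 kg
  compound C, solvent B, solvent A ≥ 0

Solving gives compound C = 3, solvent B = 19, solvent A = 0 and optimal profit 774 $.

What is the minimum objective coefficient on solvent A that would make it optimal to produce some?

52.5

At the optimum: reactor time uses 63 of 63 (binding); feedstock uses 88 of 88 (binding).
Dual feasibility on the basic columns requires 2·y_reactor time + 4·y_feedstock = 30, 3·y_reactor time + 4·y_feedstock = 36.
→ y_reactor time = 6 and y_feedstock = 4.5.
solvent A enters the basis when its profit ≥ yᵀa₃ = 6·5 + 4.5·5 = 52.5.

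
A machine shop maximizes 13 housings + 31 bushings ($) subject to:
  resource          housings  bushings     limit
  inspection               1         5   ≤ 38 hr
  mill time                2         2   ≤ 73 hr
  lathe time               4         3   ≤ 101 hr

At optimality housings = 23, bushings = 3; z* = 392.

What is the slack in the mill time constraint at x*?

21

mill time used = 2·23 + 2·3 = 52; slack = 73 − 52 = 21.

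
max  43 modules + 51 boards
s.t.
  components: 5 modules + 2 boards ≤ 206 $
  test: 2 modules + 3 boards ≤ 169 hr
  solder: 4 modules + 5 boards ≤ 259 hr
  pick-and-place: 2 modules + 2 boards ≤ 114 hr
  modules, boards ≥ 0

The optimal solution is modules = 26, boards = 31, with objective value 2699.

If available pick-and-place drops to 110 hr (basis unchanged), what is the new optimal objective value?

2677

Check each constraint at x*: components 192/206 (slack 14); test 145/169 (slack 24); solder 259/259 (tight); pick-and-place 114/114 (tight).
By complementary slackness, y = 0 for the non-binding constraints.
The binding rows give the dual system: 4·y_solder + 2·y_pick-and-place = 43 and 5·y_solder + 2·y_pick-and-place = 51.
Solving: y_solder = 8, y_pick-and-place = 5.5.
Δz = y_pick-and-place·Δb = 5.5 × (-4) = -22, so new z* = 2699 − 22 = 2677.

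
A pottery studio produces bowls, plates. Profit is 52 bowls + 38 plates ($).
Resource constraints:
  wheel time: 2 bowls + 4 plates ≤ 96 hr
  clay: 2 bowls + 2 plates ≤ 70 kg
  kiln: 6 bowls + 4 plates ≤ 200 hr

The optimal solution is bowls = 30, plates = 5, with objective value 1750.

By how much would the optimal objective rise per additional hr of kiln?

7

At the optimum: wheel time uses 80 of 96 (slack = 16); clay uses 70 of 70 (binding); kiln uses 200 of 200 (binding).
Since wheel time is not tight, its dual is 0.
The binding rows give the dual system: 2·y_clay + 6·y_kiln = 52 and 2·y_clay + 4·y_kiln = 38.
Solving: y_clay = 5, y_kiln = 7.
Shadow price of kiln = 7.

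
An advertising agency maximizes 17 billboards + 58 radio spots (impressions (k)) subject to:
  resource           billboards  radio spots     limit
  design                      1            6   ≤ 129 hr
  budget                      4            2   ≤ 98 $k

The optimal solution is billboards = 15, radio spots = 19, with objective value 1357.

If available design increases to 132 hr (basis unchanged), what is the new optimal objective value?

1384

Both design and budget are binding at x*.
From A_Bᵀ y = c: 1·y_design + 4·y_budget = 17; 6·y_design + 2·y_budget = 58.
Solving: y_design = 9, y_budget = 2.
Δz = y_design·Δb = 9 × (3) = 27, so new z* = 1357 + 27 = 1384.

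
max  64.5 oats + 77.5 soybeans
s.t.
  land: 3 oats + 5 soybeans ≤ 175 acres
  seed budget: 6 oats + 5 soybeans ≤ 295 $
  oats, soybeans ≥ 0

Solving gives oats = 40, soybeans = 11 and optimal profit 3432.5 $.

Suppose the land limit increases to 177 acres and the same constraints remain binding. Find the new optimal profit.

3451.5

At the optimum: land uses 175 of 175 (binding); seed budget uses 295 of 295 (binding).
From A_Bᵀ y = c: 3·y_land + 6·y_seed budget = 64.5; 5·y_land + 5·y_seed budget = 77.5.
Solving: y_land = 9.5, y_seed budget = 6.
Δz = y_land·Δb = 9.5 × (2) = 19, so new z* = 3432.5 + 19 = 3451.5.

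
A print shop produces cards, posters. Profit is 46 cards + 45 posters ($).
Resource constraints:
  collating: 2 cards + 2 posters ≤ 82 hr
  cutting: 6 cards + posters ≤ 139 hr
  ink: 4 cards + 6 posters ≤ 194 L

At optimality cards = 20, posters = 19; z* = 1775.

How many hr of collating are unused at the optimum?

4

collating used = 2·20 + 2·19 = 78; slack = 82 − 78 = 4.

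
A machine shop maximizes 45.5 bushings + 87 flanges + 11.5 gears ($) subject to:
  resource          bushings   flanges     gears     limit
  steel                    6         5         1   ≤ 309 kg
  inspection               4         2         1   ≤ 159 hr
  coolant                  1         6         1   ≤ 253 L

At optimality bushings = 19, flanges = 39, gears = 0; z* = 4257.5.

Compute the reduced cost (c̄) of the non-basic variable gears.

At the optimum: steel uses 309 of 309 (binding); inspection uses 154 of 159 (slack = 5); coolant uses 253 of 253 (binding).
Slack constraints have shadow price 0 (complementary slackness).
Dual feasibility on the basic columns requires 6·y_steel + 1·y_coolant = 45.5, 5·y_steel + 6·y_coolant = 87.
This yields shadow prices y_steel = 6, y_coolant = 9.5.
Reduced cost of gears: c₃ − yᵀa₃ = 11.5 − (6·1 + 9.5·1) = 11.5 − 15.5 = -4.

-4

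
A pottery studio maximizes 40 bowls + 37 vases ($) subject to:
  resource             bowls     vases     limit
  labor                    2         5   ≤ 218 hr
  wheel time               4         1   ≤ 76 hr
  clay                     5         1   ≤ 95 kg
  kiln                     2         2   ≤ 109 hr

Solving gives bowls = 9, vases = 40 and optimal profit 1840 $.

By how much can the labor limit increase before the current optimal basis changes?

Binding constraints: labor, wheel time. The basis is B = [[2,5],[4,1]] with det -18.
Per unit increase in labor, x* moves by d = (-0.0556, 0.2222).
The basis stays optimal until kiln becomes binding; allowable increase = 33 hr.

33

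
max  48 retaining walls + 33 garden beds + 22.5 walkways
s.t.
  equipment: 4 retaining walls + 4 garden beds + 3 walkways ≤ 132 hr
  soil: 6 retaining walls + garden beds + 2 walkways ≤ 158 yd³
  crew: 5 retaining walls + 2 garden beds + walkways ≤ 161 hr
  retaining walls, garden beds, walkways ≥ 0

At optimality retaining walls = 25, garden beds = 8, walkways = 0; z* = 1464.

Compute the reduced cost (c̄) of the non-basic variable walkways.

-6

At the optimum: equipment uses 132 of 132 (binding); soil uses 158 of 158 (binding); crew uses 141 of 161 (slack = 20).
By complementary slackness, y = 0 for the non-binding constraint.
Dual feasibility on the basic columns requires 4·y_equipment + 6·y_soil = 48, 4·y_equipment + 1·y_soil = 33.
→ y_equipment = 7.5 and y_soil = 3.
Reduced cost of walkways: c₃ − yᵀa₃ = 22.5 − (7.5·3 + 3·2) = 22.5 − 28.5 = -6.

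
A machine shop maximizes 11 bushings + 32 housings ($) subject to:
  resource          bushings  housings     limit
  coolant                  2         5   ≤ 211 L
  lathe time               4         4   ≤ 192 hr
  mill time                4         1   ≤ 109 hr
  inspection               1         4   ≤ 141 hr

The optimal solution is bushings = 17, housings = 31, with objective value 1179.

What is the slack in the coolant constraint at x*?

22

coolant used = 2·17 + 5·31 = 189; slack = 211 − 189 = 22.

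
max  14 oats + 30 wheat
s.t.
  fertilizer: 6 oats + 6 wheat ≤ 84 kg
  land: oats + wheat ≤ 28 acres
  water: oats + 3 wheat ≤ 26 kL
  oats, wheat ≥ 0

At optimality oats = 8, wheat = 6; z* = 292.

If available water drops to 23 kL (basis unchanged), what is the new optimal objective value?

268

Check each constraint at x*: fertilizer 84/84 (tight); land 14/28 (slack 14); water 26/26 (tight).
Since land is not tight, its dual is 0.
From A_Bᵀ y = c: 6·y_fertilizer + 1·y_water = 14; 6·y_fertilizer + 3·y_water = 30.
Solving: y_fertilizer = 1, y_water = 8.
Δz = y_water·Δb = 8 × (-3) = -24, so new z* = 292 − 24 = 268.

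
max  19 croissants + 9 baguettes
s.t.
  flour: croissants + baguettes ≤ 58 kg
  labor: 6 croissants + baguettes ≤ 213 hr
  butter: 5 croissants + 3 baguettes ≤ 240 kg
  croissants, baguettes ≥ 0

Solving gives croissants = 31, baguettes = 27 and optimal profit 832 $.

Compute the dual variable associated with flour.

7

Binding: flour and labor. Non-binding: butter (4 unused).
Slack constraints have shadow price 0 (complementary slackness).
The binding rows give the dual system: 1·y_flour + 6·y_labor = 19 and 1·y_flour + 1·y_labor = 9.
→ y_flour = 7 and y_labor = 2.
Shadow price of flour = 7.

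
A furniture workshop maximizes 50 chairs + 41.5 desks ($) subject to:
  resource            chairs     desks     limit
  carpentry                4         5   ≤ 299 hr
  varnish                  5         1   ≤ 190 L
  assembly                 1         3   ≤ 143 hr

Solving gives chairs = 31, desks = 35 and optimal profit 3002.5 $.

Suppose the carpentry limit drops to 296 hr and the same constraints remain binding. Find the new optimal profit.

2980

At the optimum: carpentry uses 299 of 299 (binding); varnish uses 190 of 190 (binding); assembly uses 136 of 143 (slack = 7).
Slack constraints have shadow price 0 (complementary slackness).
Dual feasibility on the basic columns requires 4·y_carpentry + 5·y_varnish = 50, 5·y_carpentry + 1·y_varnish = 41.5.
This yields shadow prices y_carpentry = 7.5, y_varnish = 4.
Δz = y_carpentry·Δb = 7.5 × (-3) = -22.5, so new z* = 3002.5 − 22.5 = 2980.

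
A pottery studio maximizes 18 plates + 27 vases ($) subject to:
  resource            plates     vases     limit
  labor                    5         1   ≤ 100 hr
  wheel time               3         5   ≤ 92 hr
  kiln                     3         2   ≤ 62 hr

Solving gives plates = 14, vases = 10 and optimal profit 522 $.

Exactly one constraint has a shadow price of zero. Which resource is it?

labor

labor: 80/100 (slack 20)
wheel time: 92/92 (binding)
kiln: 62/62 (binding)
By complementary slackness, a constraint with positive slack has shadow price 0 → labor.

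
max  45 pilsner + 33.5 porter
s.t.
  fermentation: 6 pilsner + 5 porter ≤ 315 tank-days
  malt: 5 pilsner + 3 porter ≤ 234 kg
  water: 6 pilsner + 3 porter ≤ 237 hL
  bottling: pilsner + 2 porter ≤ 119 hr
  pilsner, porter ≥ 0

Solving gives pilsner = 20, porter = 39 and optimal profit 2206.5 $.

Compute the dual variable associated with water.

2

At the optimum: fermentation uses 315 of 315 (binding); malt uses 217 of 234 (slack = 17); water uses 237 of 237 (binding); bottling uses 98 of 119 (slack = 21).
By complementary slackness, y = 0 for the non-binding constraints.
From A_Bᵀ y = c: 6·y_fermentation + 6·y_water = 45; 5·y_fermentation + 3·y_water = 33.5.
→ y_fermentation = 5.5 and y_water = 2.
Shadow price of water = 2.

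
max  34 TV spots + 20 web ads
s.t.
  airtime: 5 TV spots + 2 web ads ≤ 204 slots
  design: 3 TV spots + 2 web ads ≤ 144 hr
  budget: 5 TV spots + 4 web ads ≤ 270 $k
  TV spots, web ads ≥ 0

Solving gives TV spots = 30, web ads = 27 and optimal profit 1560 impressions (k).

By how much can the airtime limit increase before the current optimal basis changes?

Binding constraints: airtime, design. The basis is B = [[5,2],[3,2]] with det 4.
Per unit increase in airtime, x* moves by d = (0.5, -0.75).
The basis stays optimal until web ads reaches 0; allowable increase = 36 slots.

36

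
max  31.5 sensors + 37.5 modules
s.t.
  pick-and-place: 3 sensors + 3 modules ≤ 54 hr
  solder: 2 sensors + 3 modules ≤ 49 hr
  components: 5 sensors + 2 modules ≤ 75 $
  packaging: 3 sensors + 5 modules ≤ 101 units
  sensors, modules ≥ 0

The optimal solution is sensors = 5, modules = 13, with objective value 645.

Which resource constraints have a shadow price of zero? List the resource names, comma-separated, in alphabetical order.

components, packaging

pick-and-place: 54/54 (binding)
solder: 49/49 (binding)
components: 51/75 (slack 24)
packaging: 80/101 (slack 21)
By complementary slackness, a constraint with positive slack has shadow price 0 → components, packaging.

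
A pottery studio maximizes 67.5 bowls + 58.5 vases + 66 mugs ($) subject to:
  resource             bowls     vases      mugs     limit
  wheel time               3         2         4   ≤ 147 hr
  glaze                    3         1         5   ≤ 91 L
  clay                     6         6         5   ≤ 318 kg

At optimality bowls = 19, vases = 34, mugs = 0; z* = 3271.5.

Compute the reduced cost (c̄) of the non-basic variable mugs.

Check each constraint at x*: wheel time 125/147 (slack 22); glaze 91/91 (tight); clay 318/318 (tight).
By complementary slackness, y = 0 for the non-binding constraint.
The binding rows give the dual system: 3·y_glaze + 6·y_clay = 67.5 and 1·y_glaze + 6·y_clay = 58.5.
→ y_glaze = 4.5 and y_clay = 9.
Reduced cost of mugs: c₃ − yᵀa₃ = 66 − (4.5·5 + 9·5) = 66 − 67.5 = -1.5.

-1.5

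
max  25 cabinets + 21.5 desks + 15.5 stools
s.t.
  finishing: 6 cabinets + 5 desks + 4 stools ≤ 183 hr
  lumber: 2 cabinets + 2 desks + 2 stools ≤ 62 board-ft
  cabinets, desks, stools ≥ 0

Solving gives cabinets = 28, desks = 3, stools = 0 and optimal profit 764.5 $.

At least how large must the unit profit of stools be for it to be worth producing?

At the optimum: finishing uses 183 of 183 (binding); lumber uses 62 of 62 (binding).
The binding rows give the dual system: 6·y_finishing + 2·y_lumber = 25 and 5·y_finishing + 2·y_lumber = 21.5.
→ y_finishing = 3.5 and y_lumber = 2.
stools enters the basis when its profit ≥ yᵀa₃ = 3.5·4 + 2·2 = 18.

18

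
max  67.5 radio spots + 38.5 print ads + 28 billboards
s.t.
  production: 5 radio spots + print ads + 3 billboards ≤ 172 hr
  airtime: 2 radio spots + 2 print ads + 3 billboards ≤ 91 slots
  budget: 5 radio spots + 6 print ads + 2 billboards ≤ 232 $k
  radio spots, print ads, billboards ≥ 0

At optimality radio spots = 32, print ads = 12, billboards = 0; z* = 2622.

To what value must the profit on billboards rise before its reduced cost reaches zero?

35.5

Binding: production and budget. Non-binding: airtime (3 unused).
Slack constraints have shadow price 0 (complementary slackness).
From A_Bᵀ y = c: 5·y_production + 5·y_budget = 67.5; 1·y_production + 6·y_budget = 38.5.
This yields shadow prices y_production = 8.5, y_budget = 5.
billboards enters the basis when its profit ≥ yᵀa₃ = 8.5·3 + 5·2 = 35.5.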